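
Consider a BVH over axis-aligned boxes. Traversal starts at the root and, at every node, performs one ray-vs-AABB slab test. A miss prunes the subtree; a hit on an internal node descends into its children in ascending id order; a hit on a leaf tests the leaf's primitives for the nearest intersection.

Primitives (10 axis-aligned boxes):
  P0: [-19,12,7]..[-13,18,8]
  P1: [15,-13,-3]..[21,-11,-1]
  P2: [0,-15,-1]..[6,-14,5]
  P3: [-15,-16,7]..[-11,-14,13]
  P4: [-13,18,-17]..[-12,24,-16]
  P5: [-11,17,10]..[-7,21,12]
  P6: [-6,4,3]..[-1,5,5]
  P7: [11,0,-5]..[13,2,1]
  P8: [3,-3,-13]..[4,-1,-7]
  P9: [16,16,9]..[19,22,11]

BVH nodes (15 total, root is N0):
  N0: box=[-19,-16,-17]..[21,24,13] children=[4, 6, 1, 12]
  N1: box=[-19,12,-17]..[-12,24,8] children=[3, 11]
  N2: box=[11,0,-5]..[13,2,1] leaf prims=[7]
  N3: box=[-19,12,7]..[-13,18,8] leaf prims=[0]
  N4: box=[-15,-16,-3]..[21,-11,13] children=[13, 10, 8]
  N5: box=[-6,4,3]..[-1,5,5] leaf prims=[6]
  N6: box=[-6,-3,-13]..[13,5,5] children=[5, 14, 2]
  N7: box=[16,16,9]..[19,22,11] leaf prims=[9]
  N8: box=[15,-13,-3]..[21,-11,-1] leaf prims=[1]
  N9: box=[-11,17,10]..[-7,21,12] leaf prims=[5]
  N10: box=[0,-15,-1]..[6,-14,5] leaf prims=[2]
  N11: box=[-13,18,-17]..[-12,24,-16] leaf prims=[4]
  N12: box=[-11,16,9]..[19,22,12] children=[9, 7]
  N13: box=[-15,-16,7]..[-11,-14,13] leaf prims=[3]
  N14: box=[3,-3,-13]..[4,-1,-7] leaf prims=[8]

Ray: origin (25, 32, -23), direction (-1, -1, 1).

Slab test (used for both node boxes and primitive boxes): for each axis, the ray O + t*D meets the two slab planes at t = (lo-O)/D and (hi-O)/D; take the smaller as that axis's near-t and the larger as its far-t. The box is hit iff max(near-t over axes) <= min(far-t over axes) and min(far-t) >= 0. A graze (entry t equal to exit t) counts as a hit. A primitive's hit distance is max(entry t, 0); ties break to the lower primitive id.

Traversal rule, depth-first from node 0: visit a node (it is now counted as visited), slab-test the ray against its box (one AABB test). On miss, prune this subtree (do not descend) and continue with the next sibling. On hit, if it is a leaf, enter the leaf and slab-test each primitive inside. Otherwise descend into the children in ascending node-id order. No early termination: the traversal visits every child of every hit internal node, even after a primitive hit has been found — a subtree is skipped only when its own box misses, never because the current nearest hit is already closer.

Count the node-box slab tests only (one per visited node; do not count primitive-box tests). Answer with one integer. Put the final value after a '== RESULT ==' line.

Walk:
N0 x:[4,44] y:[8,48] z:[6,36] -> hit [8,36], descend [1, 4, 6, 12]
  N1 x:[37,44] y:[8,20] z:[6,31] -> miss, prune
  N4 x:[4,40] y:[43,48] z:[20,36] -> miss, prune
  N6 x:[12,31] y:[27,35] z:[10,28] -> hit [27,28], descend [2, 5, 14]
    N2 x:[12,14] y:[30,32] z:[18,24] -> miss, prune
    N5 x:[26,31] y:[27,28] z:[26,28] -> hit [27,28] leaf, test {P6@t=27}
    N14 x:[21,22] y:[33,35] z:[10,16] -> miss, prune
  N12 x:[6,36] y:[10,16] z:[32,35] -> miss, prune

Visited [0, 1, 4, 6, 2, 5, 14, 12]. Tests: 8 box, 1 leaf. Nearest: P6.

== RESULT ==
8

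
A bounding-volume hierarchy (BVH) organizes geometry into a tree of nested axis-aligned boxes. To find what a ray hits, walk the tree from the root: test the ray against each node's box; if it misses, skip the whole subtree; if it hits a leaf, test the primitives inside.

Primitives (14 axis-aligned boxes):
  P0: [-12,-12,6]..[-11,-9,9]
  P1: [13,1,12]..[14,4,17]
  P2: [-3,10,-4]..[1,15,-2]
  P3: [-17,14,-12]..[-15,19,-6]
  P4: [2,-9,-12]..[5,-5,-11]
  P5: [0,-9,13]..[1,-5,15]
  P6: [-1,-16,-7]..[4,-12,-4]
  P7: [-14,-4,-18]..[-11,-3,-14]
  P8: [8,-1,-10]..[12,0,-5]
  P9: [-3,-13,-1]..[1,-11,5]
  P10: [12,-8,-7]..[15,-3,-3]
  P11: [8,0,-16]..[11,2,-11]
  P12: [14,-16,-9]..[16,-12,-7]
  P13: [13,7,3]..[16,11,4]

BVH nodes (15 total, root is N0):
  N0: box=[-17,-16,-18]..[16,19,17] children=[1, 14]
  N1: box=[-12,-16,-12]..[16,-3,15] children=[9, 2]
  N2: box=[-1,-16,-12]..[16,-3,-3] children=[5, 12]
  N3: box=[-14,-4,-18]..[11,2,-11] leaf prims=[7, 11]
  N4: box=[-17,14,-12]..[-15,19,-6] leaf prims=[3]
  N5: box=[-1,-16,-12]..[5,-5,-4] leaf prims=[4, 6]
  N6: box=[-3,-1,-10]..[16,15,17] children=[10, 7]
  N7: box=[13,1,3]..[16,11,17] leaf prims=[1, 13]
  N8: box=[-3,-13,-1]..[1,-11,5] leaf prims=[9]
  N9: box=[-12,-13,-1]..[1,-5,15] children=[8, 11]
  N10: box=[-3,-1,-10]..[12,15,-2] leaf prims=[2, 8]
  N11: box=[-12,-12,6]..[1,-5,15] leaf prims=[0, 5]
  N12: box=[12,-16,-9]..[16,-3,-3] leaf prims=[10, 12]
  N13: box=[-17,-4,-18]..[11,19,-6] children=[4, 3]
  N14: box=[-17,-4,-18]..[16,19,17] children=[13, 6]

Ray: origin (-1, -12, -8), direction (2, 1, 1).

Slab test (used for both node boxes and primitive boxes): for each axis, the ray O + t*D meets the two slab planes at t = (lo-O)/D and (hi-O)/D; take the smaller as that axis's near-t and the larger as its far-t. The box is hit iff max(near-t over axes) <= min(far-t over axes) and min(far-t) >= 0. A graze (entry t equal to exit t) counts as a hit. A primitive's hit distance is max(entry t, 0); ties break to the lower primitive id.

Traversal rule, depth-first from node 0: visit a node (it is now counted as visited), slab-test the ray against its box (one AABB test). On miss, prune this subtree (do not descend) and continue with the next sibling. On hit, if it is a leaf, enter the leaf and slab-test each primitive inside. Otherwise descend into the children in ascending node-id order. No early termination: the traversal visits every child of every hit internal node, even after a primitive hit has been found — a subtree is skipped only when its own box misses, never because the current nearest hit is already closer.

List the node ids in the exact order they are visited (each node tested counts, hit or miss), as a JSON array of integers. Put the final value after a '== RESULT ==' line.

Traverse from the root:
N0 x:[-8,17/2] y:[-4,31] z:[-10,25] -> hit [-4,17/2], descend [1, 14]
  N1 x:[-11/2,17/2] y:[-4,9] z:[-4,23] -> hit [-4,17/2], descend [2, 9]
    N2 x:[0,17/2] y:[-4,9] z:[-4,5] -> hit [0,5], descend [5, 12]
      N5 x:[0,3] y:[-4,7] z:[-4,4] -> hit [0,3] leaf, test {P4(miss), P6(miss)}
      N12 x:[13/2,17/2] y:[-4,9] z:[-1,5] -> miss, prune
    N9 x:[-11/2,1] y:[-1,7] z:[7,23] -> miss, prune
  N14 x:[-8,17/2] y:[8,31] z:[-10,25] -> hit [8,17/2], descend [6, 13]
    N6 x:[-1,17/2] y:[11,27] z:[-2,25] -> miss, prune
    N13 x:[-8,6] y:[8,31] z:[-10,2] -> miss, prune

Visited [0, 1, 2, 5, 12, 9, 14, 6, 13]. Tests: 9 box, 1 leaf. Nearest: miss.

== RESULT ==
[0, 1, 2, 5, 12, 9, 14, 6, 13]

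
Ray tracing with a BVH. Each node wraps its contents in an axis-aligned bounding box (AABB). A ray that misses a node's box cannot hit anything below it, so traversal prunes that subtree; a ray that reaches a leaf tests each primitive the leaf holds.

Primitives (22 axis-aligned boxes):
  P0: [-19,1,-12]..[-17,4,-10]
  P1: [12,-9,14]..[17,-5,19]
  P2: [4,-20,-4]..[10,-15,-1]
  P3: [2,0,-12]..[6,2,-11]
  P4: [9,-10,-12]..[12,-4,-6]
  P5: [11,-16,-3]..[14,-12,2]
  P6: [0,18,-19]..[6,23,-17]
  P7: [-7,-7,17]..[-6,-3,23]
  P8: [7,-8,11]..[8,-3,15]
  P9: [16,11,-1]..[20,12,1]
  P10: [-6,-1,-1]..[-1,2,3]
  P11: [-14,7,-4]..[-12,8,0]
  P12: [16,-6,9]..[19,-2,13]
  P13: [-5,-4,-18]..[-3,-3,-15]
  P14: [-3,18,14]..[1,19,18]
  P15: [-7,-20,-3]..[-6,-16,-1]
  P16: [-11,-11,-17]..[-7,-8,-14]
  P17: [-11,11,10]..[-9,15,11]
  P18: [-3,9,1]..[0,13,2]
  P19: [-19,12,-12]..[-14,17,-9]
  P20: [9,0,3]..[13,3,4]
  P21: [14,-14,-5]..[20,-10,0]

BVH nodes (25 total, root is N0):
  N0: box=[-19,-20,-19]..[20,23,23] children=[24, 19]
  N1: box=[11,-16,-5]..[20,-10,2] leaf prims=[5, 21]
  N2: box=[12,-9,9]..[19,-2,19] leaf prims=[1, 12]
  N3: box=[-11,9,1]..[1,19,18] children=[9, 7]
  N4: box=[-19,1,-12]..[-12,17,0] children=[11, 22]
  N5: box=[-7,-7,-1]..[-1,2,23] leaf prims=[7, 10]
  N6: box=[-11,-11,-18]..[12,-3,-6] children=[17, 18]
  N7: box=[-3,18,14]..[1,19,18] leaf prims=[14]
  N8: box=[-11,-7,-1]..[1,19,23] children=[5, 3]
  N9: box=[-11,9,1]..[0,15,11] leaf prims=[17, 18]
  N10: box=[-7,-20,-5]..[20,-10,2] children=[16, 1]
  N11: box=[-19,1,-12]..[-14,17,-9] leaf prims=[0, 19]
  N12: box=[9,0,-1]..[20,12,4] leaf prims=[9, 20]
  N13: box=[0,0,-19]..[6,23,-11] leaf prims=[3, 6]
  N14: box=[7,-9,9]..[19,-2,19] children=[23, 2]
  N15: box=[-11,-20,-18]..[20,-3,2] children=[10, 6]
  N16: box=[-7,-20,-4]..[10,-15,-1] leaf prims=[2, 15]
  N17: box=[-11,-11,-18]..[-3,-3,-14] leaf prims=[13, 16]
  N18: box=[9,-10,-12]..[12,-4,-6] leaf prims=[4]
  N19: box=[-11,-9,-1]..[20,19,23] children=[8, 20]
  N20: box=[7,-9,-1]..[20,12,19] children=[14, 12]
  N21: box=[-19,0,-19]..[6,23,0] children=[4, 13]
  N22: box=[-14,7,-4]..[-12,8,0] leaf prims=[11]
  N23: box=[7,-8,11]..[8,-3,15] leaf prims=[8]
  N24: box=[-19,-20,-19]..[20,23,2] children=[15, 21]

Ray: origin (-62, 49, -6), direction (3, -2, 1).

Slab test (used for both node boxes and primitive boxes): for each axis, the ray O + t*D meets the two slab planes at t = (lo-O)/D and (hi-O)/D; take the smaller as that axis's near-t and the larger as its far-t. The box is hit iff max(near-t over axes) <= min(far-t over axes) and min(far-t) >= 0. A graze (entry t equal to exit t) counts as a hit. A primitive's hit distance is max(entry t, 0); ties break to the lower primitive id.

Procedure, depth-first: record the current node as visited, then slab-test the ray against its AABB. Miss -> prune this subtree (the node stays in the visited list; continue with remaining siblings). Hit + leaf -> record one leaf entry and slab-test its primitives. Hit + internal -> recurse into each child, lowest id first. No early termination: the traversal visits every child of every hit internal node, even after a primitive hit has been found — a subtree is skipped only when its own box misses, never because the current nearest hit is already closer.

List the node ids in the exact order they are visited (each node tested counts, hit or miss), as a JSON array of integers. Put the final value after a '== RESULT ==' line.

Traverse from the root:
N0 x:[43/3,82/3] y:[13,69/2] z:[-13,29] -> hit [43/3,82/3], descend [19, 24]
  N19 x:[17,82/3] y:[15,29] z:[5,29] -> hit [17,82/3], descend [8, 20]
    N8 x:[17,21] y:[15,28] z:[5,29] -> hit [17,21], descend [3, 5]
      N3 x:[17,21] y:[15,20] z:[7,24] -> hit [17,20], descend [7, 9]
        N7 x:[59/3,21] y:[15,31/2] z:[20,24] -> miss, prune
        N9 x:[17,62/3] y:[17,20] z:[7,17] -> hit [17,17] leaf, test {P17@t=17, P18(miss)}
      N5 x:[55/3,61/3] y:[47/2,28] z:[5,29] -> miss, prune
    N20 x:[23,82/3] y:[37/2,29] z:[5,25] -> hit [23,25], descend [12, 14]
      N12 x:[71/3,82/3] y:[37/2,49/2] z:[5,10] -> miss, prune
      N14 x:[23,27] y:[51/2,29] z:[15,25] -> miss, prune
  N24 x:[43/3,82/3] y:[13,69/2] z:[-13,8] -> miss, prune

Visited [0, 19, 8, 3, 7, 9, 5, 20, 12, 14, 24]. Tests: 11 box, 1 leaf. Nearest: P17.

== RESULT ==
[0, 19, 8, 3, 7, 9, 5, 20, 12, 14, 24]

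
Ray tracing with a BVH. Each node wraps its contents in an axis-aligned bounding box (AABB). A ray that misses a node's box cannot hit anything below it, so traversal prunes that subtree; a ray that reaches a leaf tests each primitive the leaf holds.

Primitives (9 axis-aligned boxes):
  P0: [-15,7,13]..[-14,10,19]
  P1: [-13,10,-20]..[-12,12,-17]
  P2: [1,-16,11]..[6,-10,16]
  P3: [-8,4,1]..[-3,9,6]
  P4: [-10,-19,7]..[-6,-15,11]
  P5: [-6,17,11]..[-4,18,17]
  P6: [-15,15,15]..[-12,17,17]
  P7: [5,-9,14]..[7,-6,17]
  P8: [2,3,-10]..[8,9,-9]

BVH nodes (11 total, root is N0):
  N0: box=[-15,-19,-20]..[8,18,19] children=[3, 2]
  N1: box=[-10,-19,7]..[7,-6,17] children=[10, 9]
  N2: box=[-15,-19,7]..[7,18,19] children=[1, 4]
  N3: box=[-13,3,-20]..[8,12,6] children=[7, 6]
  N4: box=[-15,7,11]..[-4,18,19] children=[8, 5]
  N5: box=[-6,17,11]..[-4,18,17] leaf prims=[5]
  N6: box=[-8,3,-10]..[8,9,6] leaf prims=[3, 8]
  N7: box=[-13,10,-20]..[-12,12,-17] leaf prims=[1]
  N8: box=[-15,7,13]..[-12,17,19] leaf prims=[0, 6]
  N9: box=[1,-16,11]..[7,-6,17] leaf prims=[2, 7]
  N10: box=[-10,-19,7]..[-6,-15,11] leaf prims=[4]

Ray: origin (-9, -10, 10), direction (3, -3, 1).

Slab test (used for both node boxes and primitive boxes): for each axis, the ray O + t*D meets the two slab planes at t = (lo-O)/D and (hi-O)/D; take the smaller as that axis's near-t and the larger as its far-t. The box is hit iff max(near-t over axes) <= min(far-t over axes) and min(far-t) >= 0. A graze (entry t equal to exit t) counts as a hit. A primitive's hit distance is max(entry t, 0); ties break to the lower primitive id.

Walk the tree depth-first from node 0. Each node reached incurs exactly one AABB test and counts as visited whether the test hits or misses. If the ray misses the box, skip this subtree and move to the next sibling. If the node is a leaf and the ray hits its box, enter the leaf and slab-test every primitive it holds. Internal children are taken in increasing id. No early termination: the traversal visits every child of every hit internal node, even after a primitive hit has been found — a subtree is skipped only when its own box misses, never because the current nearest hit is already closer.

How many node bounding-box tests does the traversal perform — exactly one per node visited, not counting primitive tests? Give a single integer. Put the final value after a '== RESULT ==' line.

Walk:
N0 x:[-2,17/3] y:[-28/3,3] z:[-30,9] -> hit [-2,3], descend [2, 3]
  N2 x:[-2,16/3] y:[-28/3,3] z:[-3,9] -> hit [-2,3], descend [1, 4]
    N1 x:[-1/3,16/3] y:[-4/3,3] z:[-3,7] -> hit [-1/3,3], descend [9, 10]
      N9 x:[10/3,16/3] y:[-4/3,2] z:[1,7] -> miss, prune
      N10 x:[-1/3,1] y:[5/3,3] z:[-3,1] -> miss, prune
    N4 x:[-2,5/3] y:[-28/3,-17/3] z:[1,9] -> miss, prune
  N3 x:[-4/3,17/3] y:[-22/3,-13/3] z:[-30,-4] -> miss, prune

Summary -> nodes [0, 2, 1, 9, 10, 4, 3]; box-tests=7; leaf-entries=0; first=miss

== RESULT ==
7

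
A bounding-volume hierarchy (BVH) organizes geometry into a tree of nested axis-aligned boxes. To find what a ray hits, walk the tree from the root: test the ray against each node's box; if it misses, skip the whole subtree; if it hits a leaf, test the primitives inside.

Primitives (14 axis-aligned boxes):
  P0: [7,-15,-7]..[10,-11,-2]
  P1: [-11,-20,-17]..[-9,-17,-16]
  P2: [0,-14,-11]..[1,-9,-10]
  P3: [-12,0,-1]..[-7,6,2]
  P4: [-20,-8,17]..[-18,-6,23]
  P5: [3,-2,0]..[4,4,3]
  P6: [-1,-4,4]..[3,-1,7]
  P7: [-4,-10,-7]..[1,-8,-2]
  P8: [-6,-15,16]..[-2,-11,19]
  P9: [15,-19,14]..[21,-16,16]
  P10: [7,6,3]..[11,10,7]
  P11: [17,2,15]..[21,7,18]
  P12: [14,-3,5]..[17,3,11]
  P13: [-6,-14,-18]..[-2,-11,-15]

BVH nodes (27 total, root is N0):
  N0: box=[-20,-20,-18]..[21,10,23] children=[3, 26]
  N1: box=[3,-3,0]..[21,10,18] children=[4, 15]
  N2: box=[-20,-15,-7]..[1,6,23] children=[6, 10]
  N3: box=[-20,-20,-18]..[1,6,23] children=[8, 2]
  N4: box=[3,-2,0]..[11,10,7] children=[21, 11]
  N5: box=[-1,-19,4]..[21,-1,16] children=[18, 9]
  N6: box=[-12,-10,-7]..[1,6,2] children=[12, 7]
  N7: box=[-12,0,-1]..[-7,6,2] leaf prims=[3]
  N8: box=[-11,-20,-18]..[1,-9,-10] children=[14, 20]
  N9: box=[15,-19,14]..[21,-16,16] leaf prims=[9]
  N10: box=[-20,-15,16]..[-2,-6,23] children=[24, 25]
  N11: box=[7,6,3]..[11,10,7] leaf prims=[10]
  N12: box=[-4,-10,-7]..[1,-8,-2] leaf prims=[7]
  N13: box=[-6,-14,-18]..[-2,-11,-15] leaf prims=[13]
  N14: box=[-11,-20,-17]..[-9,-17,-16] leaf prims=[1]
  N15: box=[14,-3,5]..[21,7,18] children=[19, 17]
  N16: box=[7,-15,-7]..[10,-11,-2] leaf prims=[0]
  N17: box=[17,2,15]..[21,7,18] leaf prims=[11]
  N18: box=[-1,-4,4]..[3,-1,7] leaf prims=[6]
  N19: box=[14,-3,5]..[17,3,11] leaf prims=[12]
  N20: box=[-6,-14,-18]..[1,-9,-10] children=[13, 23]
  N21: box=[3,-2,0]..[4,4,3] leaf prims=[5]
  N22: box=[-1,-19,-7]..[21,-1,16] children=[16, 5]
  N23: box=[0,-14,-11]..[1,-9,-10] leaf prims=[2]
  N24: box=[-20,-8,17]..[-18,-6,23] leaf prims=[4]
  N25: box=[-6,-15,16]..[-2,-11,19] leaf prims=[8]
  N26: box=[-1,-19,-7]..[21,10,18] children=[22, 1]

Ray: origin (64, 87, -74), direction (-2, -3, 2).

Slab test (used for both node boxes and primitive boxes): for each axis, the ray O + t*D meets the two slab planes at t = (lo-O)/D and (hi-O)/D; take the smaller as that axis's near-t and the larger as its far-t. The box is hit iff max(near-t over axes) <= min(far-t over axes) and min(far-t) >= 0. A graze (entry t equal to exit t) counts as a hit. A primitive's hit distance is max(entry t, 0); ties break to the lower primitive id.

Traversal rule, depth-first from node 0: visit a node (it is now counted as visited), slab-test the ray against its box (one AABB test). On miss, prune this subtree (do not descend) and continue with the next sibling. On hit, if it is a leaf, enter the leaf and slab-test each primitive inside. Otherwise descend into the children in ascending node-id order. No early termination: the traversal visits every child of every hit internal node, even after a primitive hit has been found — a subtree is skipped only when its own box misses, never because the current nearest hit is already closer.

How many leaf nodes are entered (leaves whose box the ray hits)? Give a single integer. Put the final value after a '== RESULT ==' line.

Walk:
N0 x:[43/2,42] y:[77/3,107/3] z:[28,97/2] -> hit [28,107/3], descend [3, 26]
  N3 x:[63/2,42] y:[27,107/3] z:[28,97/2] -> hit [63/2,107/3], descend [2, 8]
    N2 x:[63/2,42] y:[27,34] z:[67/2,97/2] -> hit [67/2,34], descend [6, 10]
      N6 x:[63/2,38] y:[27,97/3] z:[67/2,38] -> miss, prune
      N10 x:[33,42] y:[31,34] z:[45,97/2] -> miss, prune
    N8 x:[63/2,75/2] y:[32,107/3] z:[28,32] -> hit [32,32], descend [14, 20]
      N14 x:[73/2,75/2] y:[104/3,107/3] z:[57/2,29] -> miss, prune
      N20 x:[63/2,35] y:[32,101/3] z:[28,32] -> hit [32,32], descend [13, 23]
        N13 x:[33,35] y:[98/3,101/3] z:[28,59/2] -> miss, prune
        N23 x:[63/2,32] y:[32,101/3] z:[63/2,32] -> hit [32,32] leaf, test {P2@t=32}
  N26 x:[43/2,65/2] y:[77/3,106/3] z:[67/2,46] -> miss, prune

Visited [0, 3, 2, 6, 10, 8, 14, 20, 13, 23, 26]. Tests: 11 box, 1 leaf. Nearest: P2.

== RESULT ==
1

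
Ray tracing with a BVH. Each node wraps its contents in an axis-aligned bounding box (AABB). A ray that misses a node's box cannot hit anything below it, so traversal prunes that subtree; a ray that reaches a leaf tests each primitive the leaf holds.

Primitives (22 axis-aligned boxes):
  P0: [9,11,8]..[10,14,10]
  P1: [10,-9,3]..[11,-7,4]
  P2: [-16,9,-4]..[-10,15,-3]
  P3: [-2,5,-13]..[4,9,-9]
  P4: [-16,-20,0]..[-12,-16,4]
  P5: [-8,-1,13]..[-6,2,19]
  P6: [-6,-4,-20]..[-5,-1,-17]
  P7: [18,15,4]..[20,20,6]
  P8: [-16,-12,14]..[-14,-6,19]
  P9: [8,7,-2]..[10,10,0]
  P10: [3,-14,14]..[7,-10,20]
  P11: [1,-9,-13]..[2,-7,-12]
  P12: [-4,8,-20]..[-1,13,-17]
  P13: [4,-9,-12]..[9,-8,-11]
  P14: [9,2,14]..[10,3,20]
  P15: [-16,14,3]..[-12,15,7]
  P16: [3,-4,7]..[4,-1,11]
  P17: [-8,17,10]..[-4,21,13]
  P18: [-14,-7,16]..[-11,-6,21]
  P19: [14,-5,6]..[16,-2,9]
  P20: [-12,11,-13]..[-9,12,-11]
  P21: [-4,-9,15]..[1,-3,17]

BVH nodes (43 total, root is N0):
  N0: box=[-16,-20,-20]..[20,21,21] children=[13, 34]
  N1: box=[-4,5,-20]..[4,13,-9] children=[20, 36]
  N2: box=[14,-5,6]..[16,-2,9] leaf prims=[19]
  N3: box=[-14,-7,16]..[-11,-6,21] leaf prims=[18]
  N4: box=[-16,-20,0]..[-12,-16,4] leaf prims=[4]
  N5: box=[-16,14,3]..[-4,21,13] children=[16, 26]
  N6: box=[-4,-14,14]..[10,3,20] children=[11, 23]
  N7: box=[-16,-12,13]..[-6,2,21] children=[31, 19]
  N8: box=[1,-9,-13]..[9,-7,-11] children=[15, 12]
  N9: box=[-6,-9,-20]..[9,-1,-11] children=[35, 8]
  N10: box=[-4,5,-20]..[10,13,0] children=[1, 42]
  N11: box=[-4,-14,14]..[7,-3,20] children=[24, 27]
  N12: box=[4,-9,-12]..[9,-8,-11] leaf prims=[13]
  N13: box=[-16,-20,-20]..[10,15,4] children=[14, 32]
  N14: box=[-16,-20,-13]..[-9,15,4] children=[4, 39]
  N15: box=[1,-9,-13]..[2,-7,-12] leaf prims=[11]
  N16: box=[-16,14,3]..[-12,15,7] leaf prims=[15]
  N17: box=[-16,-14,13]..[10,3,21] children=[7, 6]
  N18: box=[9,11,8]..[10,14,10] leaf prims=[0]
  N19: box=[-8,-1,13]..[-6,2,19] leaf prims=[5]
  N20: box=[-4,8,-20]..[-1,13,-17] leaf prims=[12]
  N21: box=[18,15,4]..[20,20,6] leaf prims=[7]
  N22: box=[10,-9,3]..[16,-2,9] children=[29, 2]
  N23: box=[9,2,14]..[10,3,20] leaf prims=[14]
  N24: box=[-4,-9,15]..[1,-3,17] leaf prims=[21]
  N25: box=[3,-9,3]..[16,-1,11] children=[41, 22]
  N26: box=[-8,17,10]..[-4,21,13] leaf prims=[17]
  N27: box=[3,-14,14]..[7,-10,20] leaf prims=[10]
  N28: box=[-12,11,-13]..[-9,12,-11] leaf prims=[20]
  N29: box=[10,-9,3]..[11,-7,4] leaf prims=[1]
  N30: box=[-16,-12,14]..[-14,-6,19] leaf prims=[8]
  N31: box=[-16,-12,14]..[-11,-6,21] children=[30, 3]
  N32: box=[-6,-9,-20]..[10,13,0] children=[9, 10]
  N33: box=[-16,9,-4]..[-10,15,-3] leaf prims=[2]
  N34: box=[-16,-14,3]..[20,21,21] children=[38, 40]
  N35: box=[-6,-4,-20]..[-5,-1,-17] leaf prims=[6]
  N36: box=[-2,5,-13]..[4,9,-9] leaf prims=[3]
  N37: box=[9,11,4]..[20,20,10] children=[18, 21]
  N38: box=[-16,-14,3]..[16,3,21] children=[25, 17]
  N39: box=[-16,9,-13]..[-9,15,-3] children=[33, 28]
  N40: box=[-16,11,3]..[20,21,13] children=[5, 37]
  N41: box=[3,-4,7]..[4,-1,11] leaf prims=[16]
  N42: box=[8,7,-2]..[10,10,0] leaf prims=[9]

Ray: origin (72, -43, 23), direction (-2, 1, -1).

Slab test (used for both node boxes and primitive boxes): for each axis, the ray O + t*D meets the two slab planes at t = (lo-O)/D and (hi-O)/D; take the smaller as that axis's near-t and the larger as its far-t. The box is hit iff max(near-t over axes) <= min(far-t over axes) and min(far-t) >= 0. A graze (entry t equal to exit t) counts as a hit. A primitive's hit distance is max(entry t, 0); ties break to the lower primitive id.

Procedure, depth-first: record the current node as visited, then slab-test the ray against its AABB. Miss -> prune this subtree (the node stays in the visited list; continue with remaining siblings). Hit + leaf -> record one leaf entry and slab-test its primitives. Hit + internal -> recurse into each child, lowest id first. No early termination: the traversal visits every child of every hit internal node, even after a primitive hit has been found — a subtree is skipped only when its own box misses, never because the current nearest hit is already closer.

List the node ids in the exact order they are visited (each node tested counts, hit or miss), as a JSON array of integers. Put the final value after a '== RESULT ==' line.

Walk:
N0 x:[26,44] y:[23,64] z:[2,43] -> hit [26,43], descend [13, 34]
  N13 x:[31,44] y:[23,58] z:[19,43] -> hit [31,43], descend [14, 32]
    N14 x:[81/2,44] y:[23,58] z:[19,36] -> miss, prune
    N32 x:[31,39] y:[34,56] z:[23,43] -> hit [34,39], descend [9, 10]
      N9 x:[63/2,39] y:[34,42] z:[34,43] -> hit [34,39], descend [8, 35]
        N8 x:[63/2,71/2] y:[34,36] z:[34,36] -> hit [34,71/2], descend [12, 15]
          N12 x:[63/2,34] y:[34,35] z:[34,35] -> hit [34,34] leaf, test {P13@t=34}
          N15 x:[35,71/2] y:[34,36] z:[35,36] -> hit [35,71/2] leaf, test {P11@t=35}
        N35 x:[77/2,39] y:[39,42] z:[40,43] -> miss, prune
      N10 x:[31,38] y:[48,56] z:[23,43] -> miss, prune
  N34 x:[26,44] y:[29,64] z:[2,20] -> miss, prune

Summary -> nodes [0, 13, 14, 32, 9, 8, 12, 15, 35, 10, 34]; box-tests=11; leaf-entries=2; first=P13

== RESULT ==
[0, 13, 14, 32, 9, 8, 12, 15, 35, 10, 34]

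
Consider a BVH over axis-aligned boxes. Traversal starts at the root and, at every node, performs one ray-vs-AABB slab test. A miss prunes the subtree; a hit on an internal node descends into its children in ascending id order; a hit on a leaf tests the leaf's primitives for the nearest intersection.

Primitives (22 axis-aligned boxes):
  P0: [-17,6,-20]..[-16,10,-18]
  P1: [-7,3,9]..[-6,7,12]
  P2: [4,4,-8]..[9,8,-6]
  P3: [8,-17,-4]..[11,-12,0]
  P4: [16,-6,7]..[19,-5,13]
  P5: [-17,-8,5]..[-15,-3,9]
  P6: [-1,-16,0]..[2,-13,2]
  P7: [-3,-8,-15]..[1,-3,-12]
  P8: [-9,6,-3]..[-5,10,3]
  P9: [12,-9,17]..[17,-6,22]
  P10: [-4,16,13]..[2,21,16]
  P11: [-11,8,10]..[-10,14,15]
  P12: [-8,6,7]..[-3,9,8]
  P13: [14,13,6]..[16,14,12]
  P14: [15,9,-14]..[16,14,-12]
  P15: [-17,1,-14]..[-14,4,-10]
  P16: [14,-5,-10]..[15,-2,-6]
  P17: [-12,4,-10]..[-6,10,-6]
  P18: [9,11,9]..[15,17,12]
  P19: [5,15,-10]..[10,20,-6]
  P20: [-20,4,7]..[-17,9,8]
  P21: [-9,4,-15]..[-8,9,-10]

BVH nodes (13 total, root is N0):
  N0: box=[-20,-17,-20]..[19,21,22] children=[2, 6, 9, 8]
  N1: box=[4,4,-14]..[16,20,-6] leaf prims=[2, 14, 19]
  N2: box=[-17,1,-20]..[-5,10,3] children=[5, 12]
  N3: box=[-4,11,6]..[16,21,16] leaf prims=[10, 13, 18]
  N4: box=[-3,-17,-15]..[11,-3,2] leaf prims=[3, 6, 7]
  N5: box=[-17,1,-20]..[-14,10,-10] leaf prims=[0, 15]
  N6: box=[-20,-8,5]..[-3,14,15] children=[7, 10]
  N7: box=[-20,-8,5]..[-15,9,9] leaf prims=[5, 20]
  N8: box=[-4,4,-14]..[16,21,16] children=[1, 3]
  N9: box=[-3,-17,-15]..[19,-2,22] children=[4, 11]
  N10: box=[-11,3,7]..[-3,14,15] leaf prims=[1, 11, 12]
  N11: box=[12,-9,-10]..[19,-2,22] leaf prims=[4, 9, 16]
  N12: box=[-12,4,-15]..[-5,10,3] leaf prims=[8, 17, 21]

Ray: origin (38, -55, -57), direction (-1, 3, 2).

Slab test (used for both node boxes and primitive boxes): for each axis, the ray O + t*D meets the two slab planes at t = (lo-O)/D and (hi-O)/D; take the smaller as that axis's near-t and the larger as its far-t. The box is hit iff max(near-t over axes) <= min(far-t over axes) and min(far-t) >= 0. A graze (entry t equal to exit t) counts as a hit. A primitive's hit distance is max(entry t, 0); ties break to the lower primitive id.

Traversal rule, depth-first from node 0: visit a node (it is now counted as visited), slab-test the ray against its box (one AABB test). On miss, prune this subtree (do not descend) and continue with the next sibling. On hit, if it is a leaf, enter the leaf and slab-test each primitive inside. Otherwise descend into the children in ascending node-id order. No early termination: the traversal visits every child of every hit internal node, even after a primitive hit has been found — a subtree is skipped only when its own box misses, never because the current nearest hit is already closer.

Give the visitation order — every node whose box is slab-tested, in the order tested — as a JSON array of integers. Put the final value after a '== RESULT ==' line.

Trace the traversal:
N0 x:[19,58] y:[38/3,76/3] z:[37/2,79/2] -> hit [19,76/3], descend [2, 6, 8, 9]
  N2 x:[43,55] y:[56/3,65/3] z:[37/2,30] -> miss, prune
  N6 x:[41,58] y:[47/3,23] z:[31,36] -> miss, prune
  N8 x:[22,42] y:[59/3,76/3] z:[43/2,73/2] -> hit [22,76/3], descend [1, 3]
    N1 x:[22,34] y:[59/3,25] z:[43/2,51/2] -> hit [22,25] leaf, test {P2(miss), P14@t=22, P19(miss)}
    N3 x:[22,42] y:[22,76/3] z:[63/2,73/2] -> miss, prune
  N9 x:[19,41] y:[38/3,53/3] z:[21,79/2] -> miss, prune

Summary -> nodes [0, 2, 6, 8, 1, 3, 9]; box-tests=7; leaf-entries=1; first=P14

== RESULT ==
[0, 2, 6, 8, 1, 3, 9]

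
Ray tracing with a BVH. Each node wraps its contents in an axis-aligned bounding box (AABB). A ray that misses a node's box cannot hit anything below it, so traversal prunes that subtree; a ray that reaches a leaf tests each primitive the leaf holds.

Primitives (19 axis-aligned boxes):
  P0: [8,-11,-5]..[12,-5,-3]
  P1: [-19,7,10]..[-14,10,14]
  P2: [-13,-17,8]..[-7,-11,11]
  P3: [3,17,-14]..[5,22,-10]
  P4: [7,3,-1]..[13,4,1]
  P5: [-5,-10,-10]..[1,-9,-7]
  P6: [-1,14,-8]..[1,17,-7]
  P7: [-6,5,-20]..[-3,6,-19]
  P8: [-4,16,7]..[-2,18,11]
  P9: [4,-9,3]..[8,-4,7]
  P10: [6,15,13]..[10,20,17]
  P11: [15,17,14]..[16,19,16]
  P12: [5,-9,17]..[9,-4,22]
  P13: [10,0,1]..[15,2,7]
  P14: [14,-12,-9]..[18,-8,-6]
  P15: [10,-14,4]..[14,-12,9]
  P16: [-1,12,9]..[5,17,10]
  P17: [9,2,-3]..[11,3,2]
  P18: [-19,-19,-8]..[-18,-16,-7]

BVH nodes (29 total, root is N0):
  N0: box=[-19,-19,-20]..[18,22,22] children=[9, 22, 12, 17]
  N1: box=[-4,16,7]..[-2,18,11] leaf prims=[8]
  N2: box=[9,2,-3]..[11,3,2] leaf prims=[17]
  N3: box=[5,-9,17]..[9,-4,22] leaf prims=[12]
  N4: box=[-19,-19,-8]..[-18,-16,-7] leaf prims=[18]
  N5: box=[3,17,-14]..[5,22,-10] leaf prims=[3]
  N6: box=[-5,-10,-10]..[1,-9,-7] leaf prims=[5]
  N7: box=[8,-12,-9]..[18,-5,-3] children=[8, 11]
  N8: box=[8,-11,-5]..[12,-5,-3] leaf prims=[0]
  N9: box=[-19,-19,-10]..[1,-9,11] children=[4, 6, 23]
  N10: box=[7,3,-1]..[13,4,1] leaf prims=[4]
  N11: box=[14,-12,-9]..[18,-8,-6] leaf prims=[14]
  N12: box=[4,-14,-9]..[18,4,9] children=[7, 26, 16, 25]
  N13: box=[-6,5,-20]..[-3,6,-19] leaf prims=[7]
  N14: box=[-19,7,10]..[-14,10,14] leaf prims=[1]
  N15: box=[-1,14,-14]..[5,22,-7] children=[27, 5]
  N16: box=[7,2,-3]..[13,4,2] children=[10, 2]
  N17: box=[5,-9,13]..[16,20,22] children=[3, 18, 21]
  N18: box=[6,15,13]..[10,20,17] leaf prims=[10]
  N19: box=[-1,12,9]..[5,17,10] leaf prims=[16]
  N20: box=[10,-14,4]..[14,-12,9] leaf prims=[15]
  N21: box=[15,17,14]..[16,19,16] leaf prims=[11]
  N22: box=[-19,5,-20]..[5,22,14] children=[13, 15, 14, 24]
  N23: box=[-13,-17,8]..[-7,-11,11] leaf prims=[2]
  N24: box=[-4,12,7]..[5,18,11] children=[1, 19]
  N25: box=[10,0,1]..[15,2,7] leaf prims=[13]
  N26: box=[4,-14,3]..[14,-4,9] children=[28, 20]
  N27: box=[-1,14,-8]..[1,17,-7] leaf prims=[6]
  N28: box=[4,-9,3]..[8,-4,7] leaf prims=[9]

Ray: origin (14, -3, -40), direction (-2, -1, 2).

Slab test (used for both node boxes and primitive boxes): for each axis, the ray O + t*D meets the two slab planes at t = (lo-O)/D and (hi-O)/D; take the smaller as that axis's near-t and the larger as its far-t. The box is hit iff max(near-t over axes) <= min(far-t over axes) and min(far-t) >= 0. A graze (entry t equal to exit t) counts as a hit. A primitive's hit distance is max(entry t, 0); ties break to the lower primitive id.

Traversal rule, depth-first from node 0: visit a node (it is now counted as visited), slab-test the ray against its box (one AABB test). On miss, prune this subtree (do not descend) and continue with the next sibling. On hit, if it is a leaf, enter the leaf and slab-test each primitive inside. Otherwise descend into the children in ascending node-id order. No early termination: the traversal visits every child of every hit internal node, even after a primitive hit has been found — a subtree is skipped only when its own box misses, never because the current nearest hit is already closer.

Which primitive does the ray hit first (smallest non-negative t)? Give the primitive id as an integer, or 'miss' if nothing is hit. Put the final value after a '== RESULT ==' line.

Trace the traversal:
N0 x:[-2,33/2] y:[-25,16] z:[10,31] -> hit [10,16], descend [9, 12, 17, 22]
  N9 x:[13/2,33/2] y:[6,16] z:[15,51/2] -> hit [15,16], descend [4, 6, 23]
    N4 x:[16,33/2] y:[13,16] z:[16,33/2] -> hit [16,16] leaf, test {P18@t=16}
    N6 x:[13/2,19/2] y:[6,7] z:[15,33/2] -> miss, prune
    N23 x:[21/2,27/2] y:[8,14] z:[24,51/2] -> miss, prune
  N12 x:[-2,5] y:[-7,11] z:[31/2,49/2] -> miss, prune
  N17 x:[-1,9/2] y:[-23,6] z:[53/2,31] -> miss, prune
  N22 x:[9/2,33/2] y:[-25,-8] z:[10,27] -> miss, prune

8 AABB tests over nodes [0, 9, 4, 6, 23, 12, 17, 22]; 1 leaf entered; closest P18.

== RESULT ==
18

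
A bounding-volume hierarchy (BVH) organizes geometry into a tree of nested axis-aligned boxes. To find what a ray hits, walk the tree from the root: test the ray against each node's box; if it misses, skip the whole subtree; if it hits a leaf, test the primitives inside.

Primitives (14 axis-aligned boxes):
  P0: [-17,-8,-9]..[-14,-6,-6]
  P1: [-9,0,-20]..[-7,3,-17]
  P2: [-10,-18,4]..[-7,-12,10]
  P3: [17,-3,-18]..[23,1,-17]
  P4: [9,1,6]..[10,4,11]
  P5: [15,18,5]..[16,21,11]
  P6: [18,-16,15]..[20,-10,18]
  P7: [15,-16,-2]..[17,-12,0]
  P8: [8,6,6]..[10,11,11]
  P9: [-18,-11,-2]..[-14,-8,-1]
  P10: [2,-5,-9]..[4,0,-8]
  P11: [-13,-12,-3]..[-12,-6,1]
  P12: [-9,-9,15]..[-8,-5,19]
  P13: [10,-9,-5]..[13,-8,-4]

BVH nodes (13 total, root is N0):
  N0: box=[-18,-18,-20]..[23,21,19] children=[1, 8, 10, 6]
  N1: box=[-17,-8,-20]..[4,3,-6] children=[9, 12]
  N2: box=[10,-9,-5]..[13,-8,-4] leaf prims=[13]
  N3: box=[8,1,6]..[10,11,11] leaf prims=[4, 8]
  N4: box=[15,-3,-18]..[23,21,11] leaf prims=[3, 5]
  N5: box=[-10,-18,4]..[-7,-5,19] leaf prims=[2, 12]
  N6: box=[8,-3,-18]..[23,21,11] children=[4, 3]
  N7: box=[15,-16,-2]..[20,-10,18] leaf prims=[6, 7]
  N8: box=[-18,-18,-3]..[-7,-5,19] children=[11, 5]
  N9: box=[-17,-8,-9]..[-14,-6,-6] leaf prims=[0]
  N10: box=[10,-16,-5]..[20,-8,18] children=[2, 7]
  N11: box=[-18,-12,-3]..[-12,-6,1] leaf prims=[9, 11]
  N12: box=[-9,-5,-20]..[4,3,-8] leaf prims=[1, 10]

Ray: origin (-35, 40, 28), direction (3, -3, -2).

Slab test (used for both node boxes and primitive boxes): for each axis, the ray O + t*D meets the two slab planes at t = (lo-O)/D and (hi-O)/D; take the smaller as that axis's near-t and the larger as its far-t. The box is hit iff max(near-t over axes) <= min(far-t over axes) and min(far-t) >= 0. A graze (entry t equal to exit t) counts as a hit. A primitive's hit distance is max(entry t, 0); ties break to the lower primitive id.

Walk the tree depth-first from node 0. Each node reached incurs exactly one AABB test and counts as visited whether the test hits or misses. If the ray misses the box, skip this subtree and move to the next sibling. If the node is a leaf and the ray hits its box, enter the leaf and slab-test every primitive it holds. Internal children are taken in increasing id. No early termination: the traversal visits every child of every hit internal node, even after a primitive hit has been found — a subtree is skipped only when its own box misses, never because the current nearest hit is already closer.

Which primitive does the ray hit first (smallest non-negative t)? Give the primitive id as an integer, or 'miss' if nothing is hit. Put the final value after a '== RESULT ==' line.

Trace the traversal:
N0 x:[17/3,58/3] y:[19/3,58/3] z:[9/2,24] -> hit [19/3,58/3], descend [1, 6, 8, 10]
  N1 x:[6,13] y:[37/3,16] z:[17,24] -> miss, prune
  N6 x:[43/3,58/3] y:[19/3,43/3] z:[17/2,23] -> hit [43/3,43/3], descend [3, 4]
    N3 x:[43/3,15] y:[29/3,13] z:[17/2,11] -> miss, prune
    N4 x:[50/3,58/3] y:[19/3,43/3] z:[17/2,23] -> miss, prune
  N8 x:[17/3,28/3] y:[15,58/3] z:[9/2,31/2] -> miss, prune
  N10 x:[15,55/3] y:[16,56/3] z:[5,33/2] -> hit [16,33/2], descend [2, 7]
    N2 x:[15,16] y:[16,49/3] z:[16,33/2] -> hit [16,16] leaf, test {P13@t=16}
    N7 x:[50/3,55/3] y:[50/3,56/3] z:[5,15] -> miss, prune

Visited [0, 1, 6, 3, 4, 8, 10, 2, 7]. Tests: 9 box, 1 leaf. Nearest: P13.

== RESULT ==
13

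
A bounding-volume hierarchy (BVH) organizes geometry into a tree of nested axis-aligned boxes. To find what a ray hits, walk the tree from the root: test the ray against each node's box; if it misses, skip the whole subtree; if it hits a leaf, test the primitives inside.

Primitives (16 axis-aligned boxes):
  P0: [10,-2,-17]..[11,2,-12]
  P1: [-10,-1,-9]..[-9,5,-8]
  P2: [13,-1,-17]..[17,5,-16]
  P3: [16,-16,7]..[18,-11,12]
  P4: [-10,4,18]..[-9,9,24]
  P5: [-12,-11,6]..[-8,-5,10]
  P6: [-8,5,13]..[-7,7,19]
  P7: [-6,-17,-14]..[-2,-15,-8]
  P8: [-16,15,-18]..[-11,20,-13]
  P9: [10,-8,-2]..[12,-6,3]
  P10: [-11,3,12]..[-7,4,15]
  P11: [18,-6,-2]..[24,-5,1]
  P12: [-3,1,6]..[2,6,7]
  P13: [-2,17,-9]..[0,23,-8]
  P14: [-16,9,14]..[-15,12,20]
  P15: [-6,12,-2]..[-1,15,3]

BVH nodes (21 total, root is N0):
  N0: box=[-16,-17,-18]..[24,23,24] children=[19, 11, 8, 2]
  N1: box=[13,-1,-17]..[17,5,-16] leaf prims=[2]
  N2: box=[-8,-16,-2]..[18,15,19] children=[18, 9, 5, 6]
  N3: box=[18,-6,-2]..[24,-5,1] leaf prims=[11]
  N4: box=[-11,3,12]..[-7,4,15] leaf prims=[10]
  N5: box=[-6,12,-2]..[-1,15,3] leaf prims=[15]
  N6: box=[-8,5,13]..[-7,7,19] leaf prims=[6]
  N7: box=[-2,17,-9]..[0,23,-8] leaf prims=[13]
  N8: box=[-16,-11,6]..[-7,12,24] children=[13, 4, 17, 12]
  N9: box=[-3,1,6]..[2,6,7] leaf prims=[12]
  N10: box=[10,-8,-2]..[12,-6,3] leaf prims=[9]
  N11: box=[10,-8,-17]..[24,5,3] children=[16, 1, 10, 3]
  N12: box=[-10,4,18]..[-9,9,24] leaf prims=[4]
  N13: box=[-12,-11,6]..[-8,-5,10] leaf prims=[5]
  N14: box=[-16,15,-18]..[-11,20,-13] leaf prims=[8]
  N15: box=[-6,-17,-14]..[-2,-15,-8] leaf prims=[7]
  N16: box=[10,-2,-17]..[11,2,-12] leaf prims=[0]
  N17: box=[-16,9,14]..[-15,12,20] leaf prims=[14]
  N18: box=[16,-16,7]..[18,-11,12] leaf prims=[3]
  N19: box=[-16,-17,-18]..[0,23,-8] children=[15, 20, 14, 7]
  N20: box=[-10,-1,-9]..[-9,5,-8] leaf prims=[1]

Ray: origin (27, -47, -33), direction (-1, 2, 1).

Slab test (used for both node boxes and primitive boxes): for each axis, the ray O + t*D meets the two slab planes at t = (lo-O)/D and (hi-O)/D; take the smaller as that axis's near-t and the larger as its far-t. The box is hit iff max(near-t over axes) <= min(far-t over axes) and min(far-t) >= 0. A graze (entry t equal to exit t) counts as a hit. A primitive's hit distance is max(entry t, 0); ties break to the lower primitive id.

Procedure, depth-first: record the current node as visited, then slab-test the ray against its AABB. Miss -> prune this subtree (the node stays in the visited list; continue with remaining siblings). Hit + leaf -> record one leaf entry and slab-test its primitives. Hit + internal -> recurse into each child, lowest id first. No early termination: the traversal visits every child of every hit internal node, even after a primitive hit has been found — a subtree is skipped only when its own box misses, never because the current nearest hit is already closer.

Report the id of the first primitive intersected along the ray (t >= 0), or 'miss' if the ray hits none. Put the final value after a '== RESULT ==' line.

Traverse from the root:
N0 x:[3,43] y:[15,35] z:[15,57] -> hit [15,35], descend [2, 8, 11, 19]
  N2 x:[9,35] y:[31/2,31] z:[31,52] -> hit [31,31], descend [5, 6, 9, 18]
    N5 x:[28,33] y:[59/2,31] z:[31,36] -> hit [31,31] leaf, test {P15@t=31}
    N6 x:[34,35] y:[26,27] z:[46,52] -> miss, prune
    N9 x:[25,30] y:[24,53/2] z:[39,40] -> miss, prune
    N18 x:[9,11] y:[31/2,18] z:[40,45] -> miss, prune
  N8 x:[34,43] y:[18,59/2] z:[39,57] -> miss, prune
  N11 x:[3,17] y:[39/2,26] z:[16,36] -> miss, prune
  N19 x:[27,43] y:[15,35] z:[15,25] -> miss, prune

Summary -> nodes [0, 2, 5, 6, 9, 18, 8, 11, 19]; box-tests=9; leaf-entries=1; first=P15

== RESULT ==
15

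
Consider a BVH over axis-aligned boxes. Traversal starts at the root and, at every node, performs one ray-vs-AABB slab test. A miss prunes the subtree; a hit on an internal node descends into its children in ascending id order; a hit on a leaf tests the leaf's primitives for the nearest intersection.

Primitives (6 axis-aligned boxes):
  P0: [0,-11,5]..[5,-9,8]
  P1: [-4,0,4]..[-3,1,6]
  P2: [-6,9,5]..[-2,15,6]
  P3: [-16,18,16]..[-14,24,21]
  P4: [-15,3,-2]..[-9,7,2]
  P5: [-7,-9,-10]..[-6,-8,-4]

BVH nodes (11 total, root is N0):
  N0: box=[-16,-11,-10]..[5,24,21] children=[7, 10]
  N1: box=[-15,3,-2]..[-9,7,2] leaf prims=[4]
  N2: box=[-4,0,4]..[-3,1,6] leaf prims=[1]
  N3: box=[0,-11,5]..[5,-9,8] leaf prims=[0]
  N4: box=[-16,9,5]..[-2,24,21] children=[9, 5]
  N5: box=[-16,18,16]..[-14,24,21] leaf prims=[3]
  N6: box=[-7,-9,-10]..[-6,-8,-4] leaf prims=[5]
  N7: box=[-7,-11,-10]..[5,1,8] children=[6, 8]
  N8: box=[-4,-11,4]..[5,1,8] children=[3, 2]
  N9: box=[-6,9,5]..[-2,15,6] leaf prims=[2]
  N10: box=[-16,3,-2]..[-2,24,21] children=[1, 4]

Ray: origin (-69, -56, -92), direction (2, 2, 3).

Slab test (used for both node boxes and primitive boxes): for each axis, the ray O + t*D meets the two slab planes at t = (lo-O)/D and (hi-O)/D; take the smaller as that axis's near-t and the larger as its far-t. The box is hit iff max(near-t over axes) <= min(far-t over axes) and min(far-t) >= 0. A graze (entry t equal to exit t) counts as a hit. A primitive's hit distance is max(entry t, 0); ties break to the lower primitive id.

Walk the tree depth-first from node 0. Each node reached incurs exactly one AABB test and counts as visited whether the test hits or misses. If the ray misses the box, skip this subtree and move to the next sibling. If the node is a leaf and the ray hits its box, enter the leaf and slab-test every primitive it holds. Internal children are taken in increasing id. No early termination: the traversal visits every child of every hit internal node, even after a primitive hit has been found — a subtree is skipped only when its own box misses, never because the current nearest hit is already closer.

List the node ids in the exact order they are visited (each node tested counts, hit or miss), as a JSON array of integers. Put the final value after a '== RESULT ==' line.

Walk:
N0 x:[53/2,37] y:[45/2,40] z:[82/3,113/3] -> hit [82/3,37], descend [7, 10]
  N7 x:[31,37] y:[45/2,57/2] z:[82/3,100/3] -> miss, prune
  N10 x:[53/2,67/2] y:[59/2,40] z:[30,113/3] -> hit [30,67/2], descend [1, 4]
    N1 x:[27,30] y:[59/2,63/2] z:[30,94/3] -> hit [30,30] leaf, test {P4@t=30}
    N4 x:[53/2,67/2] y:[65/2,40] z:[97/3,113/3] -> hit [65/2,67/2], descend [5, 9]
      N5 x:[53/2,55/2] y:[37,40] z:[36,113/3] -> miss, prune
      N9 x:[63/2,67/2] y:[65/2,71/2] z:[97/3,98/3] -> hit [65/2,98/3] leaf, test {P2@t=65/2}

order=[0, 7, 10, 1, 4, 5, 9]  |boxes|=7  |leaves|=2  hit=P4

== RESULT ==
[0, 7, 10, 1, 4, 5, 9]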